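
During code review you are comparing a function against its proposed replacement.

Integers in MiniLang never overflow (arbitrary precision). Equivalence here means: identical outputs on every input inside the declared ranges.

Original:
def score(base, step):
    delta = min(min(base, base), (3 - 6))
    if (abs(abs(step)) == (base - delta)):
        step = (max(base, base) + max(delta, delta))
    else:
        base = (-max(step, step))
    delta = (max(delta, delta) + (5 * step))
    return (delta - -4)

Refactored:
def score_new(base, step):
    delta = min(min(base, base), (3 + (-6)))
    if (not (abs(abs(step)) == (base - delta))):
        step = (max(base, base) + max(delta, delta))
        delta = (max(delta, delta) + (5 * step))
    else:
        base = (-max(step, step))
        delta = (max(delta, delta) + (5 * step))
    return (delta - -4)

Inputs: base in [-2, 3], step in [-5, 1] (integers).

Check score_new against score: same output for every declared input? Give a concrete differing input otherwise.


These are not equivalent — on base=-2, step=-4 the outputs split (-19 vs -24).
score: delta := -3 | (abs(abs(step)) == (base - delta)): false | base := 4 | delta := -23 | result -19
score_new: delta := -3 | (not (abs(abs(step)) == (base - delta))): true | step := -5 | delta := -28 | result -24
verdict: not equivalent; witness: base=-2, step=-4


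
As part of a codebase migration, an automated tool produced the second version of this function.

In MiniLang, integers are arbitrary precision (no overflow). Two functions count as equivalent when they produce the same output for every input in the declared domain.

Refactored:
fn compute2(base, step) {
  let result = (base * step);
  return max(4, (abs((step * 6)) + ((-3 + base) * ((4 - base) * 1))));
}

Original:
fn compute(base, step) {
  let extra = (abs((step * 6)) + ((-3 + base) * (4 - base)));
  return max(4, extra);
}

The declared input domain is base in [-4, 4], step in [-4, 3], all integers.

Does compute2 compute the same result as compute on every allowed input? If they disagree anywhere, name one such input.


Changes here: local variable names differ, arithmetic usage differs, constant usage differs; the full 72-point sweep finds no disagreement.
verdict: equivalent


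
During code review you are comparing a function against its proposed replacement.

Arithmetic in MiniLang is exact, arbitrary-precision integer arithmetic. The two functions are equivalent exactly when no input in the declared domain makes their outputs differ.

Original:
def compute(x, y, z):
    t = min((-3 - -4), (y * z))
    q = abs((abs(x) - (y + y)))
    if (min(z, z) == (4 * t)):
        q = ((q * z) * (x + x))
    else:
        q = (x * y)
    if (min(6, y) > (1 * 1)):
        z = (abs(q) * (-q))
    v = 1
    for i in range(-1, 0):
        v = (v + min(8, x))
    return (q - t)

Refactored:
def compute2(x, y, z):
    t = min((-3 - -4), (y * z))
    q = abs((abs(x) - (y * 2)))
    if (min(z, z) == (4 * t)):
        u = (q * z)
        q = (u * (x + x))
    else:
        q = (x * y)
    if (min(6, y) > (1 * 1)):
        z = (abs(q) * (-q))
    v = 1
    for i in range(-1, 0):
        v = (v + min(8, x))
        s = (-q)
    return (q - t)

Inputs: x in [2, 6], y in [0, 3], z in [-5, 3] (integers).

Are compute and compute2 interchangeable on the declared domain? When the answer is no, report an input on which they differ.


Comparing the listings, the differences include: constant usage differs, statement counts differ, local variable names differ, arithmetic usage differs.
One worked example (x=4, y=2, z=-2) — compute: t becomes -4; next q becomes 0; next (min(z, z) == (4 * t)) evaluates to false; next q becomes 8; next (min(6, y) > (1 * 1)) evaluates to true; next z becomes -64; next v becomes 1; next at i=-1:; next v becomes 5; next final value 12; compute2: t becomes -4; next q becomes 0; next (min(z, z) == (4 * t)) evaluates to false; next q becomes 8; next (min(6, y) > (1 * 1)) evaluates to true; next z becomes -64; next v becomes 1; next at i=-1:; next v becomes 5; next s becomes -8; next final value 12; agreement on 12.
Checked all 180 inputs in the declared domain: the outputs agree on every one.
verdict: equivalent


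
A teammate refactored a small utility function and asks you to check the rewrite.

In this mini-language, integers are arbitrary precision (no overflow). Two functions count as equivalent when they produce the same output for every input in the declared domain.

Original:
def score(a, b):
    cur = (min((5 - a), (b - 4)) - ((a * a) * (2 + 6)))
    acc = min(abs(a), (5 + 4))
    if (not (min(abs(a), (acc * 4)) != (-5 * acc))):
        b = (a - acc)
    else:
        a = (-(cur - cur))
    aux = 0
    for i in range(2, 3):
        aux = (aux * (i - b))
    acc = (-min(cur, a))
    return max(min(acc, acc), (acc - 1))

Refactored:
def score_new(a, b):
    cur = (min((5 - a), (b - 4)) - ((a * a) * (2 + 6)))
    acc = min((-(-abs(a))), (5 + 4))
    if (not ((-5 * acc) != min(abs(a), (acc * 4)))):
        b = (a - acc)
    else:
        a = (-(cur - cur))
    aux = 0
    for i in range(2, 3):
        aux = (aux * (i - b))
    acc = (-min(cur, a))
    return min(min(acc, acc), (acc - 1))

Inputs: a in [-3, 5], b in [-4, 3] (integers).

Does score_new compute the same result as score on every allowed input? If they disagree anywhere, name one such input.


The rewrite breaks on a=-3, b=-4, where the results are 80 and 79.
score: cur becomes -80; next acc becomes 3; next (not (min(abs(a), (acc * 4)) != (-5 * acc))) evaluates to false; next a becomes 0; next aux becomes 0; next at i=2:; next aux becomes 0; next acc becomes 80; next final value 80
score_new: cur becomes -80; next acc becomes 3; next (not ((-5 * acc) != min(abs(a), (acc * 4)))) evaluates to false; next a becomes 0; next aux becomes 0; next at i=2:; next aux becomes 0; next acc becomes 80; next final value 79
verdict: not equivalent; witness: a=-3, b=-4


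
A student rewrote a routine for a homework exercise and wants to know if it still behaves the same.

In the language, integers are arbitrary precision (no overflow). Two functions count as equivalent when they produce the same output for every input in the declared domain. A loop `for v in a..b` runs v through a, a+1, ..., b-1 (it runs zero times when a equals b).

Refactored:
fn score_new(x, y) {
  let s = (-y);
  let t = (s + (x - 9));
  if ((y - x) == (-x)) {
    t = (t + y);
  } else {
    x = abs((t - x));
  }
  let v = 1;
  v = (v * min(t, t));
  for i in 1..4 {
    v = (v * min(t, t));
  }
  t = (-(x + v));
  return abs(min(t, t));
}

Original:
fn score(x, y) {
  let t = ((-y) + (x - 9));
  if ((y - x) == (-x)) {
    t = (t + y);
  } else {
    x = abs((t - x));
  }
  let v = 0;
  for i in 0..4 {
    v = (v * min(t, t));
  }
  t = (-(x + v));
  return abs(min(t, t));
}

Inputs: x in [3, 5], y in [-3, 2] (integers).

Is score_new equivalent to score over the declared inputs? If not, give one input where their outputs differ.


These are not equivalent — on x=3, y=-3 the outputs split (6 vs 87).
score: t=-3, then ((y - x) == (-x)) is false, then x=6, then v=0, then (i=0), then v=0, then (i=1), then v=0, then (i=2), then v=0, then (i=3), then v=0, then t=-6, then returns 6
score_new: s=3, then t=-3, then ((y - x) == (-x)) is false, then x=6, then v=1, then v=-3, then (i=1), then v=9, then (i=2), then v=-27, then (i=3), then v=81, then t=-87, then returns 87
verdict: not equivalent; witness: x=3, y=-3


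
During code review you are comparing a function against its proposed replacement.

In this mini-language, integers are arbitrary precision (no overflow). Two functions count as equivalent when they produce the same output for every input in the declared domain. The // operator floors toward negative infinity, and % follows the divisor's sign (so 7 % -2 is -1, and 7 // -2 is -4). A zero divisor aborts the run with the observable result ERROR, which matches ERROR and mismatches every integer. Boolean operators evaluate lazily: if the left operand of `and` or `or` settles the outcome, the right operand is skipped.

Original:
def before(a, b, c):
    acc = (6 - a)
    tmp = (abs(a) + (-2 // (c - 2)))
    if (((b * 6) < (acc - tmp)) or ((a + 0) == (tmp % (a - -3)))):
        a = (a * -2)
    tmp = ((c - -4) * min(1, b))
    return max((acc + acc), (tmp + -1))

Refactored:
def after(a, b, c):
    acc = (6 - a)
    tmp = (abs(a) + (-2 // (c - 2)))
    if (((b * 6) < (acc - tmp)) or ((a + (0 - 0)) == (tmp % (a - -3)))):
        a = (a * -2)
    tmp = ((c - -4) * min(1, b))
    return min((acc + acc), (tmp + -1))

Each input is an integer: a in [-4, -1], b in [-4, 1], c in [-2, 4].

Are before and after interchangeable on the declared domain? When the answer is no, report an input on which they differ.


Not equivalent: a=-4, b=-4, c=-2 separates them (20 vs -9).
before: acc=10, then tmp=4, then (((b * 6) < (acc - tmp)) or ((a + 0) == (tmp % (a - -3)))) is true, then a=8, then tmp=-8, then returns 20
after: acc=10, then tmp=4, then (((b * 6) < (acc - tmp)) or ((a + (0 - 0)) == (tmp % (a - -3)))) is true, then a=8, then tmp=-8, then returns -9
verdict: not equivalent; witness: a=-4, b=-4, c=-2


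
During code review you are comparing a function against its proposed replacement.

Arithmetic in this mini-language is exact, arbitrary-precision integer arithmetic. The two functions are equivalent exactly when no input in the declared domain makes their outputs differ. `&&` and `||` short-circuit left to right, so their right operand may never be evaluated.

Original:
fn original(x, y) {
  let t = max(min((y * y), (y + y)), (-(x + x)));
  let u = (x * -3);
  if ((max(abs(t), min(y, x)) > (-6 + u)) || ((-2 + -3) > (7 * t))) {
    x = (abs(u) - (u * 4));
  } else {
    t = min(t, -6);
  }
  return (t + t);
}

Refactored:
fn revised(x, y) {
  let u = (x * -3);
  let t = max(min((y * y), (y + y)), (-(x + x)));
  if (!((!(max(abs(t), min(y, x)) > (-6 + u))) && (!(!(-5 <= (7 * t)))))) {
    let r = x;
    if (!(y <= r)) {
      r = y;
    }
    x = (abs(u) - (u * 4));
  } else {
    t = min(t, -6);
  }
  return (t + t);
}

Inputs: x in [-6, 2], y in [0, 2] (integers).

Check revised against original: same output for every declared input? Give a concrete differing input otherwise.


The two versions differ — the changes include statement counts differ; and arithmetic usage differs; and local variable names differ; and branching structure differs; and boolean connective usage differs; and constant usage differs; and comparison usage differs.
As a probe, take x=-2, y=0: original runs t=4, then u=6, then ((max(abs(t), min(y, x)) > (-6 + u)) || ((-2 + -3) > (7 * t))) is true, then x=-18, then returns 8; revised runs u=6, then t=4, then (!((!(max(abs(t), min(y, x)) > (-6 + u))) && (!(!(-5 <= (7 * t)))))) is true, then r=-2, then (!(y <= r)) is true, then r=0, then x=-18, then returns 8; both end at 8.
Checked all 27 inputs in the declared domain: the outputs agree on every one.
verdict: equivalent


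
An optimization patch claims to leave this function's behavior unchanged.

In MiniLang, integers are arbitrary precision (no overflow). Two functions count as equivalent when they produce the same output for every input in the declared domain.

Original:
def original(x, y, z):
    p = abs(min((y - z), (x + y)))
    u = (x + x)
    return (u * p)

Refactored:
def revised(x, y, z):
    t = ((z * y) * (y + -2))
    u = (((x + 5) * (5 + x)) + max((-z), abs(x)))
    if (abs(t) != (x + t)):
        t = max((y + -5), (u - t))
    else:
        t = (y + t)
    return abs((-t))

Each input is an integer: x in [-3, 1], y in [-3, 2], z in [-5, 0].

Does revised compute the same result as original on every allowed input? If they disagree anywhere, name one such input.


On input x=-3, y=-3, z=-5, original returns -36 while revised returns 84.
verdict: not equivalent; witness: x=-3, y=-3, z=-5


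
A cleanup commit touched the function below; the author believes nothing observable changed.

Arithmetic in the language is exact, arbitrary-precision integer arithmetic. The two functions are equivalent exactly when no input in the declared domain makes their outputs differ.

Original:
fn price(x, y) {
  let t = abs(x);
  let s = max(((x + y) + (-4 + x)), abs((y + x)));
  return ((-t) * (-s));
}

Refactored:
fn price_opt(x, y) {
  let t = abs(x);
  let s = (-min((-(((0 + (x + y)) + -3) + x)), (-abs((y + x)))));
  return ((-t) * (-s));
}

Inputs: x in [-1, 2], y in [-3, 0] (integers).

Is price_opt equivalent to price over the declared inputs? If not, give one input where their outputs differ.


The one real change (`-4` became `-3`) has no effect anywhere in the declared ranges.
Spot check at x=-1, y=-1 — price: t becomes 1; next s becomes 2; next final value 2. price_opt: t becomes 1; next s becomes 2; next final value 2. Both give 2.
Every one of the 16 inputs gives matching results.
verdict: equivalent


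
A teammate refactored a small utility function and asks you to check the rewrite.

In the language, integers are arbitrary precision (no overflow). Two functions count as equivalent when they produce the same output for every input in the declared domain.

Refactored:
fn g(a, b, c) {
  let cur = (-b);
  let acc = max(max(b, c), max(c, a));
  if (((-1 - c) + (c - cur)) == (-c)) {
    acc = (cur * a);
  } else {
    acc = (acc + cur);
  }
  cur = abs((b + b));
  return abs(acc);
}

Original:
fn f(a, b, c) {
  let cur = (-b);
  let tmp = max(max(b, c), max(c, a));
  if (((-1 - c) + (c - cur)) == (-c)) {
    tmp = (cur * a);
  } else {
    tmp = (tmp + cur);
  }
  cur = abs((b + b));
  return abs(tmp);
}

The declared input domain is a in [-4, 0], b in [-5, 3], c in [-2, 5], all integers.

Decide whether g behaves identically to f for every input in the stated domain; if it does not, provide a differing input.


The two versions differ — the changes include local variable names differ.
One worked example (a=-2, b=3, c=3) — f: cur := -3 | tmp := 3 | (((-1 - c) + (c - cur)) == (-c)): false | tmp := 0 | cur := 6 | result 0; g: cur := -3 | acc := 3 | (((-1 - c) + (c - cur)) == (-c)): false | acc := 0 | cur := 6 | result 0; agreement on 0.
An exhaustive pass over the 360 declared inputs shows identical outputs.
verdict: equivalent


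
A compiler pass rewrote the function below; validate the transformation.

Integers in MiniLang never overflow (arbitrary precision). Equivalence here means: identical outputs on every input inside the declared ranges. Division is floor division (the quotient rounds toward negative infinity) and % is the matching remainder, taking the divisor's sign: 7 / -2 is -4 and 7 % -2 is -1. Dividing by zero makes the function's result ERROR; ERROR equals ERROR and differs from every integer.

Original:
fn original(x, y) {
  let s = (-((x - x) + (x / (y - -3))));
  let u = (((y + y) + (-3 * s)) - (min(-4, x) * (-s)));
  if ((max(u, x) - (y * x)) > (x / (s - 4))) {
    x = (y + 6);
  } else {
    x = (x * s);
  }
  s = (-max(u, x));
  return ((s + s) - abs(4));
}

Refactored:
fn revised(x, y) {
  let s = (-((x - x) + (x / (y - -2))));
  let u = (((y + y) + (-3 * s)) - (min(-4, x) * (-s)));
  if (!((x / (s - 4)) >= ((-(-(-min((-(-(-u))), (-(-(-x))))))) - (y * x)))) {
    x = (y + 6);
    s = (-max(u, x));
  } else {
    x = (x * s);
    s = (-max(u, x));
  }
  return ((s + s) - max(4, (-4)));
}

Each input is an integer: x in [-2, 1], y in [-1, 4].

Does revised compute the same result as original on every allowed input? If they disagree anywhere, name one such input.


Consider the input x=-2, y=-1.
original: s := 1 | u := -9 | ((max(u, x) - (y * x)) > (x / (s - 4))): false | x := -2 | s := 2 | result 0
revised: s := 2 | u := -16 | (!((x / (s - 4)) >= ((-(-(-min((-(-(-u))), (-(-(-x))))))) - (y * x)))): false | x := -4 | s := 4 | result 4
0 and 4 differ, so these are not the same function on this domain.
verdict: not equivalent; witness: x=-2, y=-1


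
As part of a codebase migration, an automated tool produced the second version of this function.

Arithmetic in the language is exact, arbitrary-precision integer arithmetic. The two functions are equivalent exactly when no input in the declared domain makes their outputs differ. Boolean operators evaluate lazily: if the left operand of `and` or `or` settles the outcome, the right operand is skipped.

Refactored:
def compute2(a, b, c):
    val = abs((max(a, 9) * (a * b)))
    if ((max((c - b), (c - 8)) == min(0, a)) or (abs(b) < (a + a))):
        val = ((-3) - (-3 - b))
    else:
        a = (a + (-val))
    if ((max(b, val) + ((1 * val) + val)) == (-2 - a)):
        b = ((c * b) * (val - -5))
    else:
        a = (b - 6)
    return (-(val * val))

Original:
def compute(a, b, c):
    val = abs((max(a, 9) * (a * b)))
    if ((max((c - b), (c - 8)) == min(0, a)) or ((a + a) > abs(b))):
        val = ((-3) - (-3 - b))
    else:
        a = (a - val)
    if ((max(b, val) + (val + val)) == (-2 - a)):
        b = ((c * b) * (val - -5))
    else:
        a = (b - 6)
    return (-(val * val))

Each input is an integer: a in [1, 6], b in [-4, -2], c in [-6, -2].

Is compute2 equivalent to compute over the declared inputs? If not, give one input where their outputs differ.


Side by side, the visible changes include: comparison usage differs; also constant usage differs; also arithmetic usage differs.
As a probe, take a=3, b=-3, c=-5: compute runs val = 81; ((max((c - b), (c - 8)) == min(0, a)) or ((a + a) > abs(b))) -> true; val = -3; ((max(b, val) + (val + val)) == (-2 - a)) -> false; a = -9; return -9; compute2 runs val = 81; ((max((c - b), (c - 8)) == min(0, a)) or (abs(b) < (a + a))) -> true; val = -3; ((max(b, val) + ((1 * val) + val)) == (-2 - a)) -> false; a = -9; return -9; both end at -9.
Checked all 90 inputs in the declared domain: the outputs agree on every one.
verdict: equivalent


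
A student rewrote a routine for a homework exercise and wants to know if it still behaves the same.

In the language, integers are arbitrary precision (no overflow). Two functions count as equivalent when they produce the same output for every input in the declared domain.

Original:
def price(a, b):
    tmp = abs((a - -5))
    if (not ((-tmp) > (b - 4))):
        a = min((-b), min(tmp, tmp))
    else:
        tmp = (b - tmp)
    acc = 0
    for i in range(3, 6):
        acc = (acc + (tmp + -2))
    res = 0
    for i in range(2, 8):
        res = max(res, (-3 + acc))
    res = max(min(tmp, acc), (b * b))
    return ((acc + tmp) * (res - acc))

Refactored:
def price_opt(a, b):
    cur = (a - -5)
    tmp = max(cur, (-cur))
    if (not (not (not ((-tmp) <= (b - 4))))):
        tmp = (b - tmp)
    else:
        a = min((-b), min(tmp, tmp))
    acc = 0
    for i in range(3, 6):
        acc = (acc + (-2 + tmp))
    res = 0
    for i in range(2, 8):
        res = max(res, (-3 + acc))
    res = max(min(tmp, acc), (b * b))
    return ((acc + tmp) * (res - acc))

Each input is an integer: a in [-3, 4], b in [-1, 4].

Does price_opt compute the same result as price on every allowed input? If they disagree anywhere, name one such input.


Although local variable names differ; comparison usage differs; min/max/abs usage differs; boolean connective usage differs; statement counts differ, 48/48 inputs agree.
verdict: equivalent


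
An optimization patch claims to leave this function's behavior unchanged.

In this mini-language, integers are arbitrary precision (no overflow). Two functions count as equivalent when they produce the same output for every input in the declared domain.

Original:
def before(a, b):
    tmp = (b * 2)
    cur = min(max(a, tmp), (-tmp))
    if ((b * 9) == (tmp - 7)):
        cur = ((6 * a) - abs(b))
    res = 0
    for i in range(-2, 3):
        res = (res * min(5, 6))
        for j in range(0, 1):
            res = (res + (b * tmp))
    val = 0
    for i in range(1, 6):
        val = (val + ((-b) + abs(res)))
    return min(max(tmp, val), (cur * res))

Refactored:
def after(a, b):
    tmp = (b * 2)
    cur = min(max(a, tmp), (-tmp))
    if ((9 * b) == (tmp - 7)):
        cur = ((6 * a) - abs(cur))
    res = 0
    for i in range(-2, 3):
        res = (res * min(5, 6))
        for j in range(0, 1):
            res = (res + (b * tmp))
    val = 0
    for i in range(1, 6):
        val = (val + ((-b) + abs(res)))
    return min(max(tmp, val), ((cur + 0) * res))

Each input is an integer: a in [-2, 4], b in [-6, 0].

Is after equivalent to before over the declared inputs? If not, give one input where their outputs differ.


The rewrite breaks on a=-2, b=-1, where the results are -20306 and -21868.
before: tmp=-2, then cur=-2, then ((b * 9) == (tmp - 7)) is true, then cur=-13, then res=0, then (i=-2), then res=0, then (j=0), then res=2, then (i=-1), then res=10, then (j=0), then res=12, then (i=0), then res=60, then (j=0), then res=62, then (i=1), then res=310, then (j=0), then res=312, then (i=2), then res=1560, then (j=0), then res=1562, then val=0, then (i=1), then val=1563, then (i=2), then val=3126, then (i=3), then val=4689, then (i=4), then val=6252, then (i=5), then val=7815, then returns -20306
after: tmp=-2, then cur=-2, then ((9 * b) == (tmp - 7)) is true, then cur=-14, then res=0, then (i=-2), then res=0, then (j=0), then res=2, then (i=-1), then res=10, then (j=0), then res=12, then (i=0), then res=60, then (j=0), then res=62, then (i=1), then res=310, then (j=0), then res=312, then (i=2), then res=1560, then (j=0), then res=1562, then val=0, then (i=1), then val=1563, then (i=2), then val=3126, then (i=3), then val=4689, then (i=4), then val=6252, then (i=5), then val=7815, then returns -21868
verdict: not equivalent; witness: a=-2, b=-1


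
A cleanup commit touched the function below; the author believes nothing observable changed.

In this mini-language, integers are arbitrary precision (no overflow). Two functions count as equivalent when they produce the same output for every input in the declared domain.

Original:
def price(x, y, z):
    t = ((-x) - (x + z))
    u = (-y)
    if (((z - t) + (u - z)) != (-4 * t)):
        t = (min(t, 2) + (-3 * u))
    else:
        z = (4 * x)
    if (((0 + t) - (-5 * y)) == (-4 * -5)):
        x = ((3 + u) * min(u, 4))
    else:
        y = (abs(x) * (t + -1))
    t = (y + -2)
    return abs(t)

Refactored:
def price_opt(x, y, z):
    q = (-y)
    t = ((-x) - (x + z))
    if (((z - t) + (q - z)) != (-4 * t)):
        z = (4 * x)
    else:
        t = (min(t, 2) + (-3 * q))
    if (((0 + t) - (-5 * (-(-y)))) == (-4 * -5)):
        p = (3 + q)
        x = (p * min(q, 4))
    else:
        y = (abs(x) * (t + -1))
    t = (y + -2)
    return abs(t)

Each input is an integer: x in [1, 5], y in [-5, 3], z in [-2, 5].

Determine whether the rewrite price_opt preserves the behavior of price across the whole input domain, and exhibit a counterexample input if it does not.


Try x=1, y=-5, z=-2.
price: t becomes 0; next u becomes 5; next (((z - t) + (u - z)) != (-4 * t)) evaluates to true; next t becomes -15; next (((0 + t) - (-5 * y)) == (-4 * -5)) evaluates to false; next y becomes -16; next t becomes -18; next final value 18
price_opt: q becomes 5; next t becomes 0; next (((z - t) + (q - z)) != (-4 * t)) evaluates to true; next z becomes 4; next (((0 + t) - (-5 * (-(-y)))) == (-4 * -5)) evaluates to false; next y becomes -1; next t becomes -3; next final value 3
18 and 3 differ, so these are not the same function on this domain.
verdict: not equivalent; witness: x=1, y=-5, z=-2


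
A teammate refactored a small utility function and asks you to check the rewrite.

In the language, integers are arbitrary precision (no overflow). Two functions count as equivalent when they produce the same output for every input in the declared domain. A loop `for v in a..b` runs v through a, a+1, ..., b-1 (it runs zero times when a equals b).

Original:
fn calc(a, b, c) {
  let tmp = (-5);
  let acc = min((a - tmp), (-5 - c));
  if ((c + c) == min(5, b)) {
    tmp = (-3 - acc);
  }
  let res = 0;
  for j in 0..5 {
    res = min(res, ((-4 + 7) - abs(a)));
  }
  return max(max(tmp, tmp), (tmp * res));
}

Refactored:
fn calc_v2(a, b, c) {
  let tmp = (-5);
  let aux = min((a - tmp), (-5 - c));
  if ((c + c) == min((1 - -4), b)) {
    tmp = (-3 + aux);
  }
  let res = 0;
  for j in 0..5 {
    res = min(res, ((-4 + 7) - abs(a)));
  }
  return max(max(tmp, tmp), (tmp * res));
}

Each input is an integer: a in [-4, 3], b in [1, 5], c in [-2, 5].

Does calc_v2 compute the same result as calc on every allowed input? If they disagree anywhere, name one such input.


The rewrite breaks on a=-4, b=2, c=1, where the results are 3 and 9.
calc: tmp := -5 | acc := -6 | ((c + c) == min(5, b)): true | tmp := 3 | res := 0 | iter j=0: | res := -1 | iter j=1: | res := -1 | iter j=2: | res := -1 | iter j=3: | res := -1 | iter j=4: | res := -1 | result 3
calc_v2: tmp := -5 | aux := -6 | ((c + c) == min((1 - -4), b)): true | tmp := -9 | res := 0 | iter j=0: | res := -1 | iter j=1: | res := -1 | iter j=2: | res := -1 | iter j=3: | res := -1 | iter j=4: | res := -1 | result 9
verdict: not equivalent; witness: a=-4, b=2, c=1


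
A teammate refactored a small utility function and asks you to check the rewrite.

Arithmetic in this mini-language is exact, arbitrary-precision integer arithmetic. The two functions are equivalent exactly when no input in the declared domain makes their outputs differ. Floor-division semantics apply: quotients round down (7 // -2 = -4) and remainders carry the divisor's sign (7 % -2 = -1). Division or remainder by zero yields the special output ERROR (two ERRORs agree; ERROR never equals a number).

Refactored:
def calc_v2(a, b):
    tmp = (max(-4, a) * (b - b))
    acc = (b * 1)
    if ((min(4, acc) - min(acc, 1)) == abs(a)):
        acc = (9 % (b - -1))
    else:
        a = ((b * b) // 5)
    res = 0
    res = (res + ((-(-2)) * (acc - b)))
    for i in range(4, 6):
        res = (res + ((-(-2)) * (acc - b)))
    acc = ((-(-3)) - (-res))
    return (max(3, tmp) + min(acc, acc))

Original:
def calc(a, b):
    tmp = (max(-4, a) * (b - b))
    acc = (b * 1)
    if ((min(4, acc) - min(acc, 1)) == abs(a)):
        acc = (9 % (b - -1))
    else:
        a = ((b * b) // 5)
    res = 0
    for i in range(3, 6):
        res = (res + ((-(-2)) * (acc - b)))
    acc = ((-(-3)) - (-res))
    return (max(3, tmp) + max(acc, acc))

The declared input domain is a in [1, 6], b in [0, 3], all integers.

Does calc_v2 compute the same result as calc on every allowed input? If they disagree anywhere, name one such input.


Equivalent. The one real change (`max(acc, acc)` became `min(acc, acc)`) has no effect anywhere in the declared ranges.
An exhaustive pass over the 24 declared inputs shows identical outputs.
Tracing a=4, b=0: calc: tmp = 0; acc = 0; ((min(4, acc) - min(acc, 1)) == abs(a)) -> false; a = 0; res = 0; [i=3]; res = 0; [i=4]; res = 0; [i=5]; res = 0; acc = 3; return 6 | calc_v2: tmp = 0; acc = 0; ((min(4, acc) - min(acc, 1)) == abs(a)) -> false; a = 0; res = 0; res = 0; [i=4]; res = 0; [i=5]; res = 0; acc = 3; return 6 — matching result 6.
verdict: equivalent


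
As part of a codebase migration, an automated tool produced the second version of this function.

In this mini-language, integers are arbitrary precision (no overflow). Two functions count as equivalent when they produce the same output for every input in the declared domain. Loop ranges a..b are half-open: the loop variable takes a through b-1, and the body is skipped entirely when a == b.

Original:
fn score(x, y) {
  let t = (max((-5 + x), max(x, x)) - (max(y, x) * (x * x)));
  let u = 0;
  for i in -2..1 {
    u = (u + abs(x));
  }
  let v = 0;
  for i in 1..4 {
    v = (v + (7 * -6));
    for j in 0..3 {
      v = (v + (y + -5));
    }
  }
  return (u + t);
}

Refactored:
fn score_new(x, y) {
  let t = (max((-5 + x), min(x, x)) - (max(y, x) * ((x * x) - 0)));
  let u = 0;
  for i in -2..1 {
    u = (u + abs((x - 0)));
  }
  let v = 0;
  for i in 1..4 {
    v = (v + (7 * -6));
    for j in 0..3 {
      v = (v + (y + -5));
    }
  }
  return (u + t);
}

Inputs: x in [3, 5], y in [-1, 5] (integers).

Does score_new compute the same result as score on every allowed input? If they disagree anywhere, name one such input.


The suspicious edit (`max(x, x)` became `min(x, x)`) never changes the result for any input inside the declared domain.
Tracing x=5, y=0: score: t = -120; u = 0; [i=-2]; u = 5; [i=-1]; u = 10; [i=0]; u = 15; v = 0; [i=1]; v = -42; [j=0]; v = -47; [j=1]; v = -52; [j=2]; v = -57; [i=2]; v = -99; [j=0]; v = -104; [j=1]; v = -109; [j=2]; v = -114; [i=3]; v = -156; [j=0]; v = -161; [j=1]; v = -166; [j=2]; v = -171; return -105 | score_new: t = -120; u = 0; [i=-2]; u = 5; [i=-1]; u = 10; [i=0]; u = 15; v = 0; [i=1]; v = -42; [j=0]; v = -47; [j=1]; v = -52; [j=2]; v = -57; [i=2]; v = -99; [j=0]; v = -104; [j=1]; v = -109; [j=2]; v = -114; [i=3]; v = -156; [j=0]; v = -161; [j=1]; v = -166; [j=2]; v = -171; return -105 — matching result -105.
Checked all 21 inputs in the declared domain: the outputs agree on every one.
verdict: equivalent


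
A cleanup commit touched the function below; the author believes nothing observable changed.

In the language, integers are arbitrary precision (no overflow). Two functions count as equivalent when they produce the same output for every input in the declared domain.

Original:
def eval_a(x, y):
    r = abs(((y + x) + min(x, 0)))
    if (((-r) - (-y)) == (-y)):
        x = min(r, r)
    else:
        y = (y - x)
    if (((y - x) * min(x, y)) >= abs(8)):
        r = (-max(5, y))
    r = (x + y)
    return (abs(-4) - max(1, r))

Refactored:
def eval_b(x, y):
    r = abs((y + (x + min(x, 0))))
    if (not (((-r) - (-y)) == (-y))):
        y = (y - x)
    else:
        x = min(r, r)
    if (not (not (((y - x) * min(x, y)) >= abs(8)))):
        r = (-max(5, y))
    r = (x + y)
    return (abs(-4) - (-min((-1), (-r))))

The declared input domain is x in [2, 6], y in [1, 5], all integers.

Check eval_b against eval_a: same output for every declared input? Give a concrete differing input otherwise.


Differences: min/max/abs usage differs; also boolean connective usage differs — yet all 25 inputs agree.
verdict: equivalent


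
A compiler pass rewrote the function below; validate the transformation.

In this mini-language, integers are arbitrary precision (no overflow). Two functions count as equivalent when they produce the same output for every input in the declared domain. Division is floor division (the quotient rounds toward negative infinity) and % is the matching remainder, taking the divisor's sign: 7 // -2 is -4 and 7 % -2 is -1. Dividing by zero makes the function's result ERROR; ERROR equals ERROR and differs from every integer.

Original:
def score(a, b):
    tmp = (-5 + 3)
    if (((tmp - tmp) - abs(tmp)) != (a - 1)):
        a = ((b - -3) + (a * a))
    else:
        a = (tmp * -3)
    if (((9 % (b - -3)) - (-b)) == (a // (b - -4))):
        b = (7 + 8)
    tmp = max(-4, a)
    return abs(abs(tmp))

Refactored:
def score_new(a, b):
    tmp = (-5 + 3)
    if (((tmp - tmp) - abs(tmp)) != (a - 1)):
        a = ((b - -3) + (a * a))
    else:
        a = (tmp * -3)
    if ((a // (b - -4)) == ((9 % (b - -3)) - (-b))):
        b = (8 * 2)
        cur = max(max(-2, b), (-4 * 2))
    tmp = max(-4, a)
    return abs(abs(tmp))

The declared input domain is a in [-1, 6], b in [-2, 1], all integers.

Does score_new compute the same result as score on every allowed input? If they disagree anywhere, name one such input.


Equivalent. The suspicious edit (`7` became `8`) never changes the result for any input inside the declared domain.
Across all 32 domain points the two functions coincide.
Spot check at a=5, b=-2 — score: tmp=-2, then (((tmp - tmp) - abs(tmp)) != (a - 1)) is true, then a=26, then (((9 % (b - -3)) - (-b)) == (a // (b - -4))) is false, then tmp=26, then returns 26. score_new: tmp=-2, then (((tmp - tmp) - abs(tmp)) != (a - 1)) is true, then a=26, then ((a // (b - -4)) == ((9 % (b - -3)) - (-b))) is false, then tmp=26, then returns 26. Both give 26.
verdict: equivalent


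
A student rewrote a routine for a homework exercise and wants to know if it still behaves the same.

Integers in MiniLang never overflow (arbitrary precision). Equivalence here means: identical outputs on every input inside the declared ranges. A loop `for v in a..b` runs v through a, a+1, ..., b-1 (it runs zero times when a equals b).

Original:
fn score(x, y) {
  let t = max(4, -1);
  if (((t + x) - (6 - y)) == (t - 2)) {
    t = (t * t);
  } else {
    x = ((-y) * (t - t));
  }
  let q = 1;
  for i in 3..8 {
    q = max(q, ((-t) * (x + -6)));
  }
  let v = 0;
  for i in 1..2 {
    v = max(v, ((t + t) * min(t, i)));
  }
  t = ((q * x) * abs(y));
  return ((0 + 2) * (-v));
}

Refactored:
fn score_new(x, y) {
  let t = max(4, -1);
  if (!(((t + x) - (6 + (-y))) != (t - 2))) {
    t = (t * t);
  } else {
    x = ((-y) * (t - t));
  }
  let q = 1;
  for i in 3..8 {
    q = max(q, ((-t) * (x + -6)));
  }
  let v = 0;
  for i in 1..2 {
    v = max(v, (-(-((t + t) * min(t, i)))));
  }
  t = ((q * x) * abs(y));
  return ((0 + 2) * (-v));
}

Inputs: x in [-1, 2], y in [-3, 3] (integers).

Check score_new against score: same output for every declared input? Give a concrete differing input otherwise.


This is a faithful refactor — comparison usage differs, boolean connective usage differs, arithmetic usage differs, but the computed results match everywhere.
Tracing x=0, y=2: score: t = 4; (((t + x) - (6 - y)) == (t - 2)) -> false; x = 0; q = 1; [i=3]; q = 24; [i=4]; q = 24; [i=5]; q = 24; [i=6]; q = 24; [i=7]; q = 24; v = 0; [i=1]; v = 8; t = 0; return -16 | score_new: t = 4; (!(((t + x) - (6 + (-y))) != (t - 2))) -> false; x = 0; q = 1; [i=3]; q = 24; [i=4]; q = 24; [i=5]; q = 24; [i=6]; q = 24; [i=7]; q = 24; v = 0; [i=1]; v = 8; t = 0; return -16 — matching result -16.
Sweeping the whole domain (28 inputs) finds no disagreement.
verdict: equivalent


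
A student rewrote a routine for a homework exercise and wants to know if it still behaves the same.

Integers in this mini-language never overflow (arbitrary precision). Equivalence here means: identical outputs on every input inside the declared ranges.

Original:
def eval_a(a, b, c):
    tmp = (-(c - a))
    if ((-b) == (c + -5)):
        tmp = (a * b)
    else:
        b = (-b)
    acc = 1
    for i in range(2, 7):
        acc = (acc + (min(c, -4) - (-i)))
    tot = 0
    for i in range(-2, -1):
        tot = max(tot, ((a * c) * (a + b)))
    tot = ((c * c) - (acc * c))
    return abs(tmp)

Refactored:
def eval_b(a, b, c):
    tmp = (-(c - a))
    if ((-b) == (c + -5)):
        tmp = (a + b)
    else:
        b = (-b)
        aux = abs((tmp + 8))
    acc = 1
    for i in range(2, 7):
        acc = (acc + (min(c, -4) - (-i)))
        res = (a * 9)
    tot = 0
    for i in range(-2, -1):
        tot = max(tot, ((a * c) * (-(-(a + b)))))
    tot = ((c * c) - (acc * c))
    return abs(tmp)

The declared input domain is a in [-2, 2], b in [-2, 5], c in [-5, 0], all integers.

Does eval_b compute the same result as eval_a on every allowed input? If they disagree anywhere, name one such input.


At a=-2, b=5, c=0: eval_a gives 10, eval_b gives 3.
verdict: not equivalent; witness: a=-2, b=5, c=0


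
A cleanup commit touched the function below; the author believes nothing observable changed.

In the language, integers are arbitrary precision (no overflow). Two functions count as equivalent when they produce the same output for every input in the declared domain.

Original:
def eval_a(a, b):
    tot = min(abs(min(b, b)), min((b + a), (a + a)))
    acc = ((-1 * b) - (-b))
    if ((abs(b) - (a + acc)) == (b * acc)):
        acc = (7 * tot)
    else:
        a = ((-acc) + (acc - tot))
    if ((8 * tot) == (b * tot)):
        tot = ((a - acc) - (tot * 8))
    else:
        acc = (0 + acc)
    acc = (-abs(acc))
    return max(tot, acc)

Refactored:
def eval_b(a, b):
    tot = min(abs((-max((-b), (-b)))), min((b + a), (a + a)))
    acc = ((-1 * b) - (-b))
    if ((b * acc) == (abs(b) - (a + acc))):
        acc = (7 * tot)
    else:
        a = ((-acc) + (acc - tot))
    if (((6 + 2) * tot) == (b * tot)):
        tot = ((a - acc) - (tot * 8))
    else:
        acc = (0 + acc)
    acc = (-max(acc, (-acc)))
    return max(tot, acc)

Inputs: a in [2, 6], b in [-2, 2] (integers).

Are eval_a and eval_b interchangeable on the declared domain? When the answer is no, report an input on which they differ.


Changes here: constant usage differs, min/max/abs usage differs, arithmetic usage differs; the full 25-point sweep finds no disagreement.
verdict: equivalent


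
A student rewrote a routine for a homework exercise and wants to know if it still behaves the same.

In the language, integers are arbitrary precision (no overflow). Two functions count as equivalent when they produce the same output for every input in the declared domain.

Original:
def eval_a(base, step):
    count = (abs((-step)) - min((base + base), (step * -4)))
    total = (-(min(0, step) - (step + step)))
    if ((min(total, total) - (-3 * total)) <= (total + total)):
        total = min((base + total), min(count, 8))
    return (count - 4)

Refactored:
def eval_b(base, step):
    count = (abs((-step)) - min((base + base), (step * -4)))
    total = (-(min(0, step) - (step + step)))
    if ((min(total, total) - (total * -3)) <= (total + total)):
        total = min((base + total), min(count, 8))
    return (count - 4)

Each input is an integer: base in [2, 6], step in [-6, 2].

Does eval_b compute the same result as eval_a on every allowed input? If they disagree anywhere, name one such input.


Equivalent — the differences include same computation, different form, yet no declared input distinguishes the two.
Tracing base=6, step=-1: eval_a: count=-3, then total=-1, then ((min(total, total) - (-3 * total)) <= (total + total)) is true, then total=-3, then returns -7 | eval_b: count=-3, then total=-1, then ((min(total, total) - (total * -3)) <= (total + total)) is true, then total=-3, then returns -7 — matching result -7.
Checked all 45 inputs in the declared domain: the outputs agree on every one.
verdict: equivalent


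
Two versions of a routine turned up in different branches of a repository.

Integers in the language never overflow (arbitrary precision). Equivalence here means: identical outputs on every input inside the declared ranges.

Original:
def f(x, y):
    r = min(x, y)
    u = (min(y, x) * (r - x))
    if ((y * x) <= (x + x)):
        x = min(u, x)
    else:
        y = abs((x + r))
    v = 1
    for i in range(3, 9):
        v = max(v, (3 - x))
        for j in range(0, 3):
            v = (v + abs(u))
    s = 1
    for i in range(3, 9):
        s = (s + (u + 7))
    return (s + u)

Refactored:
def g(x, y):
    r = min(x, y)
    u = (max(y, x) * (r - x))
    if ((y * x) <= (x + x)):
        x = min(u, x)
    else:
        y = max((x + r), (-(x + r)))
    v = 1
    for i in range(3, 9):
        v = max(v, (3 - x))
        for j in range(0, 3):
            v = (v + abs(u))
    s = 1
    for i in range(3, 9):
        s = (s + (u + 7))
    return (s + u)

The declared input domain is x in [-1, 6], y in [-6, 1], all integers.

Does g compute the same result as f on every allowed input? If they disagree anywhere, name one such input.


Evaluate both at x=-1, y=-6.
f: r becomes -6; next u becomes 30; next ((y * x) <= (x + x)) evaluates to false; next y becomes 7; next v becomes 1; next at i=3:; next v becomes 4; next at j=0:; next v becomes 34; next at j=1:; next v becomes 64; next at j=2:; next v becomes 94; next at i=4:; next v becomes 94; next at j=0:; next v becomes 124; next at j=1:; next v becomes 154; next at j=2:; next v becomes 184; next at i=5:; next v becomes 184; next at j=0:; next v becomes 214; next at j=1:; next v becomes 244; next at j=2:; next v becomes 274; next at i=6:; next v becomes 274; next at j=0:; next v becomes 304; next at j=1:; next v becomes 334; next at j=2:; next v becomes 364; next at i=7:; next v becomes 364; next at j=0:; next v becomes 394; next at j=1:; next v becomes 424; next at j=2:; next v becomes 454; next at i=8:; next v becomes 454; next at j=0:; next v becomes 484; next at j=1:; next v becomes 514; next at j=2:; next v becomes 544; next s becomes 1; next at i=3:; next s becomes 38; next at i=4:; next s becomes 75; next at i=5:; next s becomes 112; next at i=6:; next s becomes 149; next at i=7:; next s becomes 186; next at i=8:; next s becomes 223; next final value 253
g: r becomes -6; next u becomes 5; next ((y * x) <= (x + x)) evaluates to false; next y becomes 7; next v becomes 1; next at i=3:; next v becomes 4; next at j=0:; next v becomes 9; next at j=1:; next v becomes 14; next at j=2:; next v becomes 19; next at i=4:; next v becomes 19; next at j=0:; next v becomes 24; next at j=1:; next v becomes 29; next at j=2:; next v becomes 34; next at i=5:; next v becomes 34; next at j=0:; next v becomes 39; next at j=1:; next v becomes 44; next at j=2:; next v becomes 49; next at i=6:; next v becomes 49; next at j=0:; next v becomes 54; next at j=1:; next v becomes 59; next at j=2:; next v becomes 64; next at i=7:; next v becomes 64; next at j=0:; next v becomes 69; next at j=1:; next v becomes 74; next at j=2:; next v becomes 79; next at i=8:; next v becomes 79; next at j=0:; next v becomes 84; next at j=1:; next v becomes 89; next at j=2:; next v becomes 94; next s becomes 1; next at i=3:; next s becomes 13; next at i=4:; next s becomes 25; next at i=5:; next s becomes 37; next at i=6:; next s becomes 49; next at i=7:; next s becomes 61; next at i=8:; next s becomes 73; next final value 78
253 != 78, so the rewrite changes behavior.
verdict: not equivalent; witness: x=-1, y=-6
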